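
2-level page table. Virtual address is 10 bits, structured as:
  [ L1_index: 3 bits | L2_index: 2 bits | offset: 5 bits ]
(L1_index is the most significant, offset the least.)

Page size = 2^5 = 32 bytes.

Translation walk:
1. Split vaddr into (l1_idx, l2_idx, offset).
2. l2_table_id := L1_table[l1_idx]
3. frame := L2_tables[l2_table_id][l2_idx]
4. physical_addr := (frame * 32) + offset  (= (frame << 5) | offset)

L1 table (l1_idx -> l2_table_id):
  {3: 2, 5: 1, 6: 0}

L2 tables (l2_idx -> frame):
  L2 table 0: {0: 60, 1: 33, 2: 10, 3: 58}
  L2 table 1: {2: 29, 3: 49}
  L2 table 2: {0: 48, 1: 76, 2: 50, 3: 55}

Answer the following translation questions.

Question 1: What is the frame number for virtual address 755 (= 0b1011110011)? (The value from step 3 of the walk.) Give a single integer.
Answer: 49

Derivation:
vaddr = 755: l1_idx=5, l2_idx=3
L1[5] = 1; L2[1][3] = 49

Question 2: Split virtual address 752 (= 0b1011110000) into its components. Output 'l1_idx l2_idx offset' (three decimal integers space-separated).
vaddr = 752 = 0b1011110000
  top 3 bits -> l1_idx = 5
  next 2 bits -> l2_idx = 3
  bottom 5 bits -> offset = 16

Answer: 5 3 16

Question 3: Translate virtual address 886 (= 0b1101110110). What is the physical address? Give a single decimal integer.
vaddr = 886 = 0b1101110110
Split: l1_idx=6, l2_idx=3, offset=22
L1[6] = 0
L2[0][3] = 58
paddr = 58 * 32 + 22 = 1878

Answer: 1878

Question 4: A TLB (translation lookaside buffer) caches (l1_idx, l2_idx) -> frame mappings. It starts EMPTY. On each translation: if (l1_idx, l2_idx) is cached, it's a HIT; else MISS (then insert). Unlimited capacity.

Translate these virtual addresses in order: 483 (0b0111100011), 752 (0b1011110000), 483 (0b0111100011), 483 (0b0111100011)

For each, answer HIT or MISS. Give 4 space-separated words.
vaddr=483: (3,3) not in TLB -> MISS, insert
vaddr=752: (5,3) not in TLB -> MISS, insert
vaddr=483: (3,3) in TLB -> HIT
vaddr=483: (3,3) in TLB -> HIT

Answer: MISS MISS HIT HIT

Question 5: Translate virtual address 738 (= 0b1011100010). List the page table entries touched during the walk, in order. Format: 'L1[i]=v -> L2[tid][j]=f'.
Answer: L1[5]=1 -> L2[1][3]=49

Derivation:
vaddr = 738 = 0b1011100010
Split: l1_idx=5, l2_idx=3, offset=2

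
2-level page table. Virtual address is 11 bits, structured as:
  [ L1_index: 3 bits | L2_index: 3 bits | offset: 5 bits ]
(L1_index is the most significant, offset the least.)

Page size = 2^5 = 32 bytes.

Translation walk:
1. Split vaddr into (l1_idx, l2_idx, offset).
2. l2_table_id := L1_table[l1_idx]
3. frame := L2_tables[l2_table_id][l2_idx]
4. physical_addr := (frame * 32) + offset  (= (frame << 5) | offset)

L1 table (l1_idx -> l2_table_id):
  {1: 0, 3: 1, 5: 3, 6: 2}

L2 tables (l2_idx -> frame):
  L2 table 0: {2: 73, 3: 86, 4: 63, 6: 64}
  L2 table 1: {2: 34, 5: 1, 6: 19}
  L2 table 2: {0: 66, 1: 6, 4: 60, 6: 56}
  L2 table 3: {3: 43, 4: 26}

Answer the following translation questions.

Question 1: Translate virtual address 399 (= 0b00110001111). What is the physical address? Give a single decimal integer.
Answer: 2031

Derivation:
vaddr = 399 = 0b00110001111
Split: l1_idx=1, l2_idx=4, offset=15
L1[1] = 0
L2[0][4] = 63
paddr = 63 * 32 + 15 = 2031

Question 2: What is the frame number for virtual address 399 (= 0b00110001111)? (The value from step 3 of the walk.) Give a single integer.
Answer: 63

Derivation:
vaddr = 399: l1_idx=1, l2_idx=4
L1[1] = 0; L2[0][4] = 63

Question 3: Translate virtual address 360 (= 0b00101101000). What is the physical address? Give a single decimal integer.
Answer: 2760

Derivation:
vaddr = 360 = 0b00101101000
Split: l1_idx=1, l2_idx=3, offset=8
L1[1] = 0
L2[0][3] = 86
paddr = 86 * 32 + 8 = 2760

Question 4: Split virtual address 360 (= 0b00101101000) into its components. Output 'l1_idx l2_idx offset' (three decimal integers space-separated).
vaddr = 360 = 0b00101101000
  top 3 bits -> l1_idx = 1
  next 3 bits -> l2_idx = 3
  bottom 5 bits -> offset = 8

Answer: 1 3 8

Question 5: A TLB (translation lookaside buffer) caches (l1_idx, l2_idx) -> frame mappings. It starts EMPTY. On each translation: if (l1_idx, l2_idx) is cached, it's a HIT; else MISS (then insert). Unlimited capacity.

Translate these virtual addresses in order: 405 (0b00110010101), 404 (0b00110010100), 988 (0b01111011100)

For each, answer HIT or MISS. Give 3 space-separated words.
vaddr=405: (1,4) not in TLB -> MISS, insert
vaddr=404: (1,4) in TLB -> HIT
vaddr=988: (3,6) not in TLB -> MISS, insert

Answer: MISS HIT MISS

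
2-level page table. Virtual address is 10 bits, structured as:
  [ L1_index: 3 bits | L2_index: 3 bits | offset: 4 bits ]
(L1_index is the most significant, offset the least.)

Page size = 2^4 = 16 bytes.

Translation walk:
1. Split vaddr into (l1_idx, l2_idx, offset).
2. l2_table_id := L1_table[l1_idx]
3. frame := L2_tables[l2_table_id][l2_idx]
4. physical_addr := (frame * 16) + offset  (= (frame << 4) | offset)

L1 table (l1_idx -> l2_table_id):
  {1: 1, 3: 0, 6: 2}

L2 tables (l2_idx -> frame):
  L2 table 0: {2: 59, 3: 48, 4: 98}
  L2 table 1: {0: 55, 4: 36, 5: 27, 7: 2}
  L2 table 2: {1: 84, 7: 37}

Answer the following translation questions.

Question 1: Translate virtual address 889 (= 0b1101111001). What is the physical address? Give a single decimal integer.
Answer: 601

Derivation:
vaddr = 889 = 0b1101111001
Split: l1_idx=6, l2_idx=7, offset=9
L1[6] = 2
L2[2][7] = 37
paddr = 37 * 16 + 9 = 601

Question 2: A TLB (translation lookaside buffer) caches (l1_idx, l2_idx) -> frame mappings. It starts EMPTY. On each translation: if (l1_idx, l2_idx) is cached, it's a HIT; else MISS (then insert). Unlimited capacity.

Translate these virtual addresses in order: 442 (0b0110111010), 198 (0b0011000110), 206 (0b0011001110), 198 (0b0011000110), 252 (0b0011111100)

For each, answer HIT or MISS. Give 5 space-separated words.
vaddr=442: (3,3) not in TLB -> MISS, insert
vaddr=198: (1,4) not in TLB -> MISS, insert
vaddr=206: (1,4) in TLB -> HIT
vaddr=198: (1,4) in TLB -> HIT
vaddr=252: (1,7) not in TLB -> MISS, insert

Answer: MISS MISS HIT HIT MISS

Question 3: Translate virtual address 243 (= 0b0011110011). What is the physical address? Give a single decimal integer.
Answer: 35

Derivation:
vaddr = 243 = 0b0011110011
Split: l1_idx=1, l2_idx=7, offset=3
L1[1] = 1
L2[1][7] = 2
paddr = 2 * 16 + 3 = 35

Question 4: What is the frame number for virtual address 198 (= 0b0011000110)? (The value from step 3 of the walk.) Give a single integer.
vaddr = 198: l1_idx=1, l2_idx=4
L1[1] = 1; L2[1][4] = 36

Answer: 36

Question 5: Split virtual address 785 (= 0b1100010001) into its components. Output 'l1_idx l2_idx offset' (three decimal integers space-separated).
vaddr = 785 = 0b1100010001
  top 3 bits -> l1_idx = 6
  next 3 bits -> l2_idx = 1
  bottom 4 bits -> offset = 1

Answer: 6 1 1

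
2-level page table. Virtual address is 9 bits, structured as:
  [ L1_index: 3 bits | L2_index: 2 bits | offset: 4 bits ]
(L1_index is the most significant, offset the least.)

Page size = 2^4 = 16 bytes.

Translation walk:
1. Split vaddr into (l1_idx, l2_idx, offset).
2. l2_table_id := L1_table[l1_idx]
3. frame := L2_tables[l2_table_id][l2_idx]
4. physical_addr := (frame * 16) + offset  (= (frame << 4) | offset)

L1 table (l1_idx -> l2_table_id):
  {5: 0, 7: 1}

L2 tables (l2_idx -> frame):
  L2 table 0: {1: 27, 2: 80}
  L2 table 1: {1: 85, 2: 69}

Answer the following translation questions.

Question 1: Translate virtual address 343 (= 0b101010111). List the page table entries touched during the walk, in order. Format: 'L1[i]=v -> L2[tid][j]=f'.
Answer: L1[5]=0 -> L2[0][1]=27

Derivation:
vaddr = 343 = 0b101010111
Split: l1_idx=5, l2_idx=1, offset=7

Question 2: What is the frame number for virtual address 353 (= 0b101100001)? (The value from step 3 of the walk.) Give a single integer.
vaddr = 353: l1_idx=5, l2_idx=2
L1[5] = 0; L2[0][2] = 80

Answer: 80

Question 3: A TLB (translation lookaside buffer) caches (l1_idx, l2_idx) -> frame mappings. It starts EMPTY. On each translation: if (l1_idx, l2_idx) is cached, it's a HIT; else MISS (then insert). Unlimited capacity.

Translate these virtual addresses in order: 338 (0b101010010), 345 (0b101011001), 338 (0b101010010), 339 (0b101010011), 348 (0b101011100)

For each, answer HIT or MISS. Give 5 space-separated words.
vaddr=338: (5,1) not in TLB -> MISS, insert
vaddr=345: (5,1) in TLB -> HIT
vaddr=338: (5,1) in TLB -> HIT
vaddr=339: (5,1) in TLB -> HIT
vaddr=348: (5,1) in TLB -> HIT

Answer: MISS HIT HIT HIT HIT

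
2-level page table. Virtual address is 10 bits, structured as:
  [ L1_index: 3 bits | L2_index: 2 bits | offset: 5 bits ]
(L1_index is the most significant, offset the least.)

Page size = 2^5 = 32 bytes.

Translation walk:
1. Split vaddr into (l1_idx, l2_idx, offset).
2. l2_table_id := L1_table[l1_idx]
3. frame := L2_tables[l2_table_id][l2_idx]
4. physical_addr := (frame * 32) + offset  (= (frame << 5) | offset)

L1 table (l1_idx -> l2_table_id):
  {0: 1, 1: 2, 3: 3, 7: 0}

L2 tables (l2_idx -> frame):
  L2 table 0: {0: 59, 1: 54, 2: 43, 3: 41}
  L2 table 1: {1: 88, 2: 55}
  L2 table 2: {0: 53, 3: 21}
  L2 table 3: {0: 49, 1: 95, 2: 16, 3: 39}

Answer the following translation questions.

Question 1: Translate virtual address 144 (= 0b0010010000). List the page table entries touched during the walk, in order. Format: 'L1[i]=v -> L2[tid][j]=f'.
Answer: L1[1]=2 -> L2[2][0]=53

Derivation:
vaddr = 144 = 0b0010010000
Split: l1_idx=1, l2_idx=0, offset=16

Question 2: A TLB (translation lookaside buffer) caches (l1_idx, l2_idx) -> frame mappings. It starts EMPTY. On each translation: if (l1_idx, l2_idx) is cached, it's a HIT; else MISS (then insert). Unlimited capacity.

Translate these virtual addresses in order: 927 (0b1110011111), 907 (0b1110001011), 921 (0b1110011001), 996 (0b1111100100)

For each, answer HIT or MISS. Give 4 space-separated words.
vaddr=927: (7,0) not in TLB -> MISS, insert
vaddr=907: (7,0) in TLB -> HIT
vaddr=921: (7,0) in TLB -> HIT
vaddr=996: (7,3) not in TLB -> MISS, insert

Answer: MISS HIT HIT MISS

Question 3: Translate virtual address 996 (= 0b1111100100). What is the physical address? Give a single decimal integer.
Answer: 1316

Derivation:
vaddr = 996 = 0b1111100100
Split: l1_idx=7, l2_idx=3, offset=4
L1[7] = 0
L2[0][3] = 41
paddr = 41 * 32 + 4 = 1316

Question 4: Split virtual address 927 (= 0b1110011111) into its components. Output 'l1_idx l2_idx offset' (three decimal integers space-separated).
vaddr = 927 = 0b1110011111
  top 3 bits -> l1_idx = 7
  next 2 bits -> l2_idx = 0
  bottom 5 bits -> offset = 31

Answer: 7 0 31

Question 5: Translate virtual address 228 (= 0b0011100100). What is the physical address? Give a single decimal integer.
vaddr = 228 = 0b0011100100
Split: l1_idx=1, l2_idx=3, offset=4
L1[1] = 2
L2[2][3] = 21
paddr = 21 * 32 + 4 = 676

Answer: 676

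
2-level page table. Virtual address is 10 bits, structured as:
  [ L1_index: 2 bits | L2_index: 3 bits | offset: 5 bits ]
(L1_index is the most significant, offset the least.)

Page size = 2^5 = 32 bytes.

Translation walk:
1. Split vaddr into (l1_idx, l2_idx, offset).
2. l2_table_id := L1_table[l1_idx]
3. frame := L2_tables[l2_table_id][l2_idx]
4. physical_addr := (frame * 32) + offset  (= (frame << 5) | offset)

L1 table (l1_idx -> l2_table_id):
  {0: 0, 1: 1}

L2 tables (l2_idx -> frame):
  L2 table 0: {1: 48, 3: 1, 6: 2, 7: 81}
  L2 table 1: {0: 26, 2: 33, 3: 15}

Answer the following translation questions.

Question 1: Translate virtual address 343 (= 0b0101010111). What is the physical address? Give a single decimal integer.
vaddr = 343 = 0b0101010111
Split: l1_idx=1, l2_idx=2, offset=23
L1[1] = 1
L2[1][2] = 33
paddr = 33 * 32 + 23 = 1079

Answer: 1079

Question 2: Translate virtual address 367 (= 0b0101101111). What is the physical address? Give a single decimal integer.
Answer: 495

Derivation:
vaddr = 367 = 0b0101101111
Split: l1_idx=1, l2_idx=3, offset=15
L1[1] = 1
L2[1][3] = 15
paddr = 15 * 32 + 15 = 495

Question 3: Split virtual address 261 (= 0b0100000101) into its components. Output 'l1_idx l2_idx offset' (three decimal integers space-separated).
Answer: 1 0 5

Derivation:
vaddr = 261 = 0b0100000101
  top 2 bits -> l1_idx = 1
  next 3 bits -> l2_idx = 0
  bottom 5 bits -> offset = 5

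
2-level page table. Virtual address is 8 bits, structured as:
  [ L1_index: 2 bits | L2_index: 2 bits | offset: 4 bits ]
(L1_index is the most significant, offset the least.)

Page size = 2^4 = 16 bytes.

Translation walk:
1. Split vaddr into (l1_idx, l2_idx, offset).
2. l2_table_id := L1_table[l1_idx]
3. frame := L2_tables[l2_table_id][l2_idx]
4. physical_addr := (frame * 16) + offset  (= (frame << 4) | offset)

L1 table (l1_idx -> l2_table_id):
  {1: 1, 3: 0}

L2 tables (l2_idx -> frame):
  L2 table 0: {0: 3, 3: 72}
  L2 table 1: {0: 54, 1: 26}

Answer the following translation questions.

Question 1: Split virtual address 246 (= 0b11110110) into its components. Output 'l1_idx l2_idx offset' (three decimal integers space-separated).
Answer: 3 3 6

Derivation:
vaddr = 246 = 0b11110110
  top 2 bits -> l1_idx = 3
  next 2 bits -> l2_idx = 3
  bottom 4 bits -> offset = 6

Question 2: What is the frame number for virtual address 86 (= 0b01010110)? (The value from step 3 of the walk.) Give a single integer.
vaddr = 86: l1_idx=1, l2_idx=1
L1[1] = 1; L2[1][1] = 26

Answer: 26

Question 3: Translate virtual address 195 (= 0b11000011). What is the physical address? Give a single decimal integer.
vaddr = 195 = 0b11000011
Split: l1_idx=3, l2_idx=0, offset=3
L1[3] = 0
L2[0][0] = 3
paddr = 3 * 16 + 3 = 51

Answer: 51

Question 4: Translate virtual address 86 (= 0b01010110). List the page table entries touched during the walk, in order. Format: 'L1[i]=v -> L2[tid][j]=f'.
vaddr = 86 = 0b01010110
Split: l1_idx=1, l2_idx=1, offset=6

Answer: L1[1]=1 -> L2[1][1]=26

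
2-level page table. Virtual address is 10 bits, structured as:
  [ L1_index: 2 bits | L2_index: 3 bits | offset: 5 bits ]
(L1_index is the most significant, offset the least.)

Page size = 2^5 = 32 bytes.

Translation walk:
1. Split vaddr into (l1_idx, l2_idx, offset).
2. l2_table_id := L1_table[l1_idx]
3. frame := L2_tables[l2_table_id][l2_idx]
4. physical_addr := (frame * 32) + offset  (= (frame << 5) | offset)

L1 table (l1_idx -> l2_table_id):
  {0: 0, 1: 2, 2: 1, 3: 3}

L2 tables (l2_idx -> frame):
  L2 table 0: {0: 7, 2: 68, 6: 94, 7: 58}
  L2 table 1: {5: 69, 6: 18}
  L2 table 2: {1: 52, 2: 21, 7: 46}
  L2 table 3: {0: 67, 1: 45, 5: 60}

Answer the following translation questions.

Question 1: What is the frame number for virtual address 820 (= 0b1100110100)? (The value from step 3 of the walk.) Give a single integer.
vaddr = 820: l1_idx=3, l2_idx=1
L1[3] = 3; L2[3][1] = 45

Answer: 45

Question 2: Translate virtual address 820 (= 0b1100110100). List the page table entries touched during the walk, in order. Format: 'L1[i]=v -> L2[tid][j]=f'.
Answer: L1[3]=3 -> L2[3][1]=45

Derivation:
vaddr = 820 = 0b1100110100
Split: l1_idx=3, l2_idx=1, offset=20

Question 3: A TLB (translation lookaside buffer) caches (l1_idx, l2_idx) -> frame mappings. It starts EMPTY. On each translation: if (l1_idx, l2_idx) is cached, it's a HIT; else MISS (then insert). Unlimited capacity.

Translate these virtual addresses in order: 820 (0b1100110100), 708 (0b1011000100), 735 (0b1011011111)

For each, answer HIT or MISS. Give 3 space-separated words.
vaddr=820: (3,1) not in TLB -> MISS, insert
vaddr=708: (2,6) not in TLB -> MISS, insert
vaddr=735: (2,6) in TLB -> HIT

Answer: MISS MISS HIT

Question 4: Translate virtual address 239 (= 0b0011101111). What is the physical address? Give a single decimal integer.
Answer: 1871

Derivation:
vaddr = 239 = 0b0011101111
Split: l1_idx=0, l2_idx=7, offset=15
L1[0] = 0
L2[0][7] = 58
paddr = 58 * 32 + 15 = 1871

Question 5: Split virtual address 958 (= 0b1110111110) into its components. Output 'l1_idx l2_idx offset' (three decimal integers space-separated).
vaddr = 958 = 0b1110111110
  top 2 bits -> l1_idx = 3
  next 3 bits -> l2_idx = 5
  bottom 5 bits -> offset = 30

Answer: 3 5 30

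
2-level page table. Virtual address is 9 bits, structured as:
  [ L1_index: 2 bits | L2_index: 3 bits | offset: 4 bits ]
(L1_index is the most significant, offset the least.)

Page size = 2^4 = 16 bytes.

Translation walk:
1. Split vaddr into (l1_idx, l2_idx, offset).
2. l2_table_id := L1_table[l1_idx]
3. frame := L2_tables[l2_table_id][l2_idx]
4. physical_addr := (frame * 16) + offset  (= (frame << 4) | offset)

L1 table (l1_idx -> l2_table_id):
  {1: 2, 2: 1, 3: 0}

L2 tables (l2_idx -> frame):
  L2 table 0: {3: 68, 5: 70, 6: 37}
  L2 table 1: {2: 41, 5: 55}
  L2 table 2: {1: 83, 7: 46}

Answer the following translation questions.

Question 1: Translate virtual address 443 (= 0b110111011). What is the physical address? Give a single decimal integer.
Answer: 1099

Derivation:
vaddr = 443 = 0b110111011
Split: l1_idx=3, l2_idx=3, offset=11
L1[3] = 0
L2[0][3] = 68
paddr = 68 * 16 + 11 = 1099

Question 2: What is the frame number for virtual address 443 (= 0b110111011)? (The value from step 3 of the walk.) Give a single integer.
vaddr = 443: l1_idx=3, l2_idx=3
L1[3] = 0; L2[0][3] = 68

Answer: 68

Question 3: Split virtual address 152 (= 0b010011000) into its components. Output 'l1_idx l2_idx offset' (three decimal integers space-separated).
Answer: 1 1 8

Derivation:
vaddr = 152 = 0b010011000
  top 2 bits -> l1_idx = 1
  next 3 bits -> l2_idx = 1
  bottom 4 bits -> offset = 8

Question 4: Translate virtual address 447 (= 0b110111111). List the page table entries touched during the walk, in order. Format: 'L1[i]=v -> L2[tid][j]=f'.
Answer: L1[3]=0 -> L2[0][3]=68

Derivation:
vaddr = 447 = 0b110111111
Split: l1_idx=3, l2_idx=3, offset=15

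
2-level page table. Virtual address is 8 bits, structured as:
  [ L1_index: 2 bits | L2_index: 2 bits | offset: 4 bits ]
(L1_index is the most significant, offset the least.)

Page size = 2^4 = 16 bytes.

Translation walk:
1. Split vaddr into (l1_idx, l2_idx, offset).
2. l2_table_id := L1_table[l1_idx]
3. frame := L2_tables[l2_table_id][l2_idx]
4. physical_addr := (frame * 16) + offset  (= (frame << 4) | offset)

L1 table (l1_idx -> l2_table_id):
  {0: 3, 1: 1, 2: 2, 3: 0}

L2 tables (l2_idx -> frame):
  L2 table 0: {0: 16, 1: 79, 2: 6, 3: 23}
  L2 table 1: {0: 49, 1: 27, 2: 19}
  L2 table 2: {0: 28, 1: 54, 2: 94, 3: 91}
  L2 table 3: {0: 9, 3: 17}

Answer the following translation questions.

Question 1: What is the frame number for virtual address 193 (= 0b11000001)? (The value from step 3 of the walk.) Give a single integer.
vaddr = 193: l1_idx=3, l2_idx=0
L1[3] = 0; L2[0][0] = 16

Answer: 16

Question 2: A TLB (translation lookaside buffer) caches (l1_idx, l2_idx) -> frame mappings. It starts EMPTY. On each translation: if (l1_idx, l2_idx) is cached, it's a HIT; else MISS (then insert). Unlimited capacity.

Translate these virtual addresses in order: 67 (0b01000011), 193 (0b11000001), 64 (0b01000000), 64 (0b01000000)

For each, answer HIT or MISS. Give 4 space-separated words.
vaddr=67: (1,0) not in TLB -> MISS, insert
vaddr=193: (3,0) not in TLB -> MISS, insert
vaddr=64: (1,0) in TLB -> HIT
vaddr=64: (1,0) in TLB -> HIT

Answer: MISS MISS HIT HIT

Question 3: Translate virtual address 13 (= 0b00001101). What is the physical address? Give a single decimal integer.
Answer: 157

Derivation:
vaddr = 13 = 0b00001101
Split: l1_idx=0, l2_idx=0, offset=13
L1[0] = 3
L2[3][0] = 9
paddr = 9 * 16 + 13 = 157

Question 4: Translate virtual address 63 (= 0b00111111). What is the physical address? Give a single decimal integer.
Answer: 287

Derivation:
vaddr = 63 = 0b00111111
Split: l1_idx=0, l2_idx=3, offset=15
L1[0] = 3
L2[3][3] = 17
paddr = 17 * 16 + 15 = 287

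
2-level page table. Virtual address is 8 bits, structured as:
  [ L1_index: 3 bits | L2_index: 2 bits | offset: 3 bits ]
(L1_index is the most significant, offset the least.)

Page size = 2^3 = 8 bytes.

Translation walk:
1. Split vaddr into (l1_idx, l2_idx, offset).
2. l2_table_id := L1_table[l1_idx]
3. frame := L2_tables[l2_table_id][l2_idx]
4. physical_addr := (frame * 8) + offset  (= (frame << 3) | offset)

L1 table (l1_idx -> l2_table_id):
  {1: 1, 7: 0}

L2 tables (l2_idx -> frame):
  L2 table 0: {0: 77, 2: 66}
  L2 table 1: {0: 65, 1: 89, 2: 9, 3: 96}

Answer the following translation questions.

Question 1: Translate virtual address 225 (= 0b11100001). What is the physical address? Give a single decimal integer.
vaddr = 225 = 0b11100001
Split: l1_idx=7, l2_idx=0, offset=1
L1[7] = 0
L2[0][0] = 77
paddr = 77 * 8 + 1 = 617

Answer: 617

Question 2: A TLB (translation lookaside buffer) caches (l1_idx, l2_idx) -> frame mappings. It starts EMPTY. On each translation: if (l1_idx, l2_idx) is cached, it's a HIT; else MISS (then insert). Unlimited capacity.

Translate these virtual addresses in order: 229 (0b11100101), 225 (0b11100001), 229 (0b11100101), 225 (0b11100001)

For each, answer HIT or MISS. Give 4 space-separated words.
Answer: MISS HIT HIT HIT

Derivation:
vaddr=229: (7,0) not in TLB -> MISS, insert
vaddr=225: (7,0) in TLB -> HIT
vaddr=229: (7,0) in TLB -> HIT
vaddr=225: (7,0) in TLB -> HIT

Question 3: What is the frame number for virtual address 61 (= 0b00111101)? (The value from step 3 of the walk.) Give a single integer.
Answer: 96

Derivation:
vaddr = 61: l1_idx=1, l2_idx=3
L1[1] = 1; L2[1][3] = 96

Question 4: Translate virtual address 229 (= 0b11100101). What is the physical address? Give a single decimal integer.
vaddr = 229 = 0b11100101
Split: l1_idx=7, l2_idx=0, offset=5
L1[7] = 0
L2[0][0] = 77
paddr = 77 * 8 + 5 = 621

Answer: 621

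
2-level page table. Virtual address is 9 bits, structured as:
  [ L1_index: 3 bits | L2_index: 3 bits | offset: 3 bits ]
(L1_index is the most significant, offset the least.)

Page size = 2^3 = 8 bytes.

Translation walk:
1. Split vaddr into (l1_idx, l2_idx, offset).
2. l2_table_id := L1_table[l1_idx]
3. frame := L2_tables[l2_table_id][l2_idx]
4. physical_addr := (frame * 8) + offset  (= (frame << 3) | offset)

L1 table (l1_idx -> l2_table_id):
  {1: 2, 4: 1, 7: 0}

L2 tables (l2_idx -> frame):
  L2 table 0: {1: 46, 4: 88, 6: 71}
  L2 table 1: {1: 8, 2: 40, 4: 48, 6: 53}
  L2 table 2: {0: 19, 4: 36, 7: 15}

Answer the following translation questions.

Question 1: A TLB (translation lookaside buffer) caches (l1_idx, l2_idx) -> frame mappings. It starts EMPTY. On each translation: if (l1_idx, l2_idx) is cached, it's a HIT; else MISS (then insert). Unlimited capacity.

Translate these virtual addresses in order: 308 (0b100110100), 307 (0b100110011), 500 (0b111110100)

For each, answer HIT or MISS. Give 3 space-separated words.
vaddr=308: (4,6) not in TLB -> MISS, insert
vaddr=307: (4,6) in TLB -> HIT
vaddr=500: (7,6) not in TLB -> MISS, insert

Answer: MISS HIT MISS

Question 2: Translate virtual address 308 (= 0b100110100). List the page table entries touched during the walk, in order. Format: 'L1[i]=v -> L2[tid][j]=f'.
Answer: L1[4]=1 -> L2[1][6]=53

Derivation:
vaddr = 308 = 0b100110100
Split: l1_idx=4, l2_idx=6, offset=4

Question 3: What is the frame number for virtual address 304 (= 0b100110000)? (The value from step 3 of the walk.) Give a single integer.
Answer: 53

Derivation:
vaddr = 304: l1_idx=4, l2_idx=6
L1[4] = 1; L2[1][6] = 53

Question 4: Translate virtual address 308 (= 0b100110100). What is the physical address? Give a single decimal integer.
vaddr = 308 = 0b100110100
Split: l1_idx=4, l2_idx=6, offset=4
L1[4] = 1
L2[1][6] = 53
paddr = 53 * 8 + 4 = 428

Answer: 428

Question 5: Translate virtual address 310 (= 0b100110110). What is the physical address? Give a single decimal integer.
vaddr = 310 = 0b100110110
Split: l1_idx=4, l2_idx=6, offset=6
L1[4] = 1
L2[1][6] = 53
paddr = 53 * 8 + 6 = 430

Answer: 430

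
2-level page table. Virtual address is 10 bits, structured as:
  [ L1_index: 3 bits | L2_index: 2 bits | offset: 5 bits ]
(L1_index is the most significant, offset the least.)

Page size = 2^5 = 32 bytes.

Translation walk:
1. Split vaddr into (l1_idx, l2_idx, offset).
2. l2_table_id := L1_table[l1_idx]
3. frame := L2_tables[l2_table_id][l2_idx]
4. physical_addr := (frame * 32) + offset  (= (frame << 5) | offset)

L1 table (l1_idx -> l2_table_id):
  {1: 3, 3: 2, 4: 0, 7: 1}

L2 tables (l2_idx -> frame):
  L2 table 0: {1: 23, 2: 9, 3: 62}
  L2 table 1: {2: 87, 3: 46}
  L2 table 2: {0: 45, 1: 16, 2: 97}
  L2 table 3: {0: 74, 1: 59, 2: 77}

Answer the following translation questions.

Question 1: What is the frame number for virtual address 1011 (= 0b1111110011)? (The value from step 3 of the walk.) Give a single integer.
vaddr = 1011: l1_idx=7, l2_idx=3
L1[7] = 1; L2[1][3] = 46

Answer: 46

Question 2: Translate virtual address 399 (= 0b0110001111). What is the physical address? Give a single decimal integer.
vaddr = 399 = 0b0110001111
Split: l1_idx=3, l2_idx=0, offset=15
L1[3] = 2
L2[2][0] = 45
paddr = 45 * 32 + 15 = 1455

Answer: 1455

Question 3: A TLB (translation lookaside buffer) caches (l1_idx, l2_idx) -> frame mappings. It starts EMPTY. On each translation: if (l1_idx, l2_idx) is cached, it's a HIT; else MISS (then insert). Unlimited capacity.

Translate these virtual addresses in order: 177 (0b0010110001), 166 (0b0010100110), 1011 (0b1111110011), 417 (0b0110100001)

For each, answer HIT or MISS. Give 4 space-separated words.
vaddr=177: (1,1) not in TLB -> MISS, insert
vaddr=166: (1,1) in TLB -> HIT
vaddr=1011: (7,3) not in TLB -> MISS, insert
vaddr=417: (3,1) not in TLB -> MISS, insert

Answer: MISS HIT MISS MISS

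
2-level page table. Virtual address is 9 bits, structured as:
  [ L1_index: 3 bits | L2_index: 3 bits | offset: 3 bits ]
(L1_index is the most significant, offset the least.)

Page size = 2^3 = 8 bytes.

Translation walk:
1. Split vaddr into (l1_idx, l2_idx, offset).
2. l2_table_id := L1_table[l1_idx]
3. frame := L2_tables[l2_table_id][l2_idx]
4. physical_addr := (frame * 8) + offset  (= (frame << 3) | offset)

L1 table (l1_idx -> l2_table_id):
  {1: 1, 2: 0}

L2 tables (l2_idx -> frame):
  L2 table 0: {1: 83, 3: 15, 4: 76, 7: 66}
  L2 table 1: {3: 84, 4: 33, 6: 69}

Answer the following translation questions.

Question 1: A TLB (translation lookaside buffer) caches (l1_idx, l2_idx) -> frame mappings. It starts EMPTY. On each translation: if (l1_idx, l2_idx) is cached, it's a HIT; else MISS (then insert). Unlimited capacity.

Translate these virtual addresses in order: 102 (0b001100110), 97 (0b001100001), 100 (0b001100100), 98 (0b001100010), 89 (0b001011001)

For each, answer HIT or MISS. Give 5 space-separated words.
Answer: MISS HIT HIT HIT MISS

Derivation:
vaddr=102: (1,4) not in TLB -> MISS, insert
vaddr=97: (1,4) in TLB -> HIT
vaddr=100: (1,4) in TLB -> HIT
vaddr=98: (1,4) in TLB -> HIT
vaddr=89: (1,3) not in TLB -> MISS, insert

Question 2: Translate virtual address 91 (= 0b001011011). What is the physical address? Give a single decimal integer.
vaddr = 91 = 0b001011011
Split: l1_idx=1, l2_idx=3, offset=3
L1[1] = 1
L2[1][3] = 84
paddr = 84 * 8 + 3 = 675

Answer: 675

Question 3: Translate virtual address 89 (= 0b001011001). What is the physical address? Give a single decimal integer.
vaddr = 89 = 0b001011001
Split: l1_idx=1, l2_idx=3, offset=1
L1[1] = 1
L2[1][3] = 84
paddr = 84 * 8 + 1 = 673

Answer: 673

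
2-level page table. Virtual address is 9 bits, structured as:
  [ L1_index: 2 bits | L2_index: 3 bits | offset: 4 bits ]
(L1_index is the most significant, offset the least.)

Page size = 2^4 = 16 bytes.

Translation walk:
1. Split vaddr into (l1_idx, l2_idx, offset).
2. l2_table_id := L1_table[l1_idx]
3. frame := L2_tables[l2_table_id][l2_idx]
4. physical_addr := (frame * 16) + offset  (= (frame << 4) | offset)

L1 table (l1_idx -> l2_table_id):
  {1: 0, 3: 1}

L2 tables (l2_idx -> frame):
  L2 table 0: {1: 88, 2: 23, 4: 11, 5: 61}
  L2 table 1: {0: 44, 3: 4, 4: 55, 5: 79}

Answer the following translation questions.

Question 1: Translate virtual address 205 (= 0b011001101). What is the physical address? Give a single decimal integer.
vaddr = 205 = 0b011001101
Split: l1_idx=1, l2_idx=4, offset=13
L1[1] = 0
L2[0][4] = 11
paddr = 11 * 16 + 13 = 189

Answer: 189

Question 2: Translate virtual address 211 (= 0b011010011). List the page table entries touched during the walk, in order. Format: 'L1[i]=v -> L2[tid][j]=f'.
Answer: L1[1]=0 -> L2[0][5]=61

Derivation:
vaddr = 211 = 0b011010011
Split: l1_idx=1, l2_idx=5, offset=3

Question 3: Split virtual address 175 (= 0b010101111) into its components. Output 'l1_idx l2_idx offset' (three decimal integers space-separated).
Answer: 1 2 15

Derivation:
vaddr = 175 = 0b010101111
  top 2 bits -> l1_idx = 1
  next 3 bits -> l2_idx = 2
  bottom 4 bits -> offset = 15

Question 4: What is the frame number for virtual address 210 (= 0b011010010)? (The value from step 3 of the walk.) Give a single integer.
vaddr = 210: l1_idx=1, l2_idx=5
L1[1] = 0; L2[0][5] = 61

Answer: 61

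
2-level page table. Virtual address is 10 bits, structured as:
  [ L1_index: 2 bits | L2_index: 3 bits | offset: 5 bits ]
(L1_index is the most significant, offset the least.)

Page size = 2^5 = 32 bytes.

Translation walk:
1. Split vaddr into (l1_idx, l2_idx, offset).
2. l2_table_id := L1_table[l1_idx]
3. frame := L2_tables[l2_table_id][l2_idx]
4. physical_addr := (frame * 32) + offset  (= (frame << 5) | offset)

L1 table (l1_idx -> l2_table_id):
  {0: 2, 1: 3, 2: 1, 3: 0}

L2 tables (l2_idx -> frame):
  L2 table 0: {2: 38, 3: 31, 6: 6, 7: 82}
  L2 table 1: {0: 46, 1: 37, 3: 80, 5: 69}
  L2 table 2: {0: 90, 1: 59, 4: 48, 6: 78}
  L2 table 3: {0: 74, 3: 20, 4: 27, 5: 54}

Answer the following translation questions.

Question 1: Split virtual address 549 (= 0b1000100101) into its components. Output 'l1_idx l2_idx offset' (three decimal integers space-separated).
Answer: 2 1 5

Derivation:
vaddr = 549 = 0b1000100101
  top 2 bits -> l1_idx = 2
  next 3 bits -> l2_idx = 1
  bottom 5 bits -> offset = 5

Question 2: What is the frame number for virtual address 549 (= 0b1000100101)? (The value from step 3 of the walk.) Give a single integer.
vaddr = 549: l1_idx=2, l2_idx=1
L1[2] = 1; L2[1][1] = 37

Answer: 37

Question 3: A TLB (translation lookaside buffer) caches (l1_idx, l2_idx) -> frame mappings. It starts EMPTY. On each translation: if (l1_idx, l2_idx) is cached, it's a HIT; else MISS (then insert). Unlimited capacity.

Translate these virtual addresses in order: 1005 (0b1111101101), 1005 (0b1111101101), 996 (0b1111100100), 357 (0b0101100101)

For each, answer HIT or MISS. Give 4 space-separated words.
vaddr=1005: (3,7) not in TLB -> MISS, insert
vaddr=1005: (3,7) in TLB -> HIT
vaddr=996: (3,7) in TLB -> HIT
vaddr=357: (1,3) not in TLB -> MISS, insert

Answer: MISS HIT HIT MISS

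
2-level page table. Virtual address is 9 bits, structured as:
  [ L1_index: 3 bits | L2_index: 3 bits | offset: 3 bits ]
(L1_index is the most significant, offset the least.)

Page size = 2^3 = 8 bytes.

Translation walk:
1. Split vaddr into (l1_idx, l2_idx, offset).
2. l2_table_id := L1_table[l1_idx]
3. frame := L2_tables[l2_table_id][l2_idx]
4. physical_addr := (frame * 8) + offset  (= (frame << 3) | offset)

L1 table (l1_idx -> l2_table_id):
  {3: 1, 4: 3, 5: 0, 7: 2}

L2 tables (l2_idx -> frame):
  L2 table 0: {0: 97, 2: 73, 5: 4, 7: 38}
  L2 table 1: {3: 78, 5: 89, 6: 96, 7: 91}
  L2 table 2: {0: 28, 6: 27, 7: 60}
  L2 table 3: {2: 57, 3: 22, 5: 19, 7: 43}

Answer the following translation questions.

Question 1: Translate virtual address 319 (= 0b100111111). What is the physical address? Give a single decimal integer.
Answer: 351

Derivation:
vaddr = 319 = 0b100111111
Split: l1_idx=4, l2_idx=7, offset=7
L1[4] = 3
L2[3][7] = 43
paddr = 43 * 8 + 7 = 351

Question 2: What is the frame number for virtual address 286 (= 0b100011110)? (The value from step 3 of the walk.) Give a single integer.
Answer: 22

Derivation:
vaddr = 286: l1_idx=4, l2_idx=3
L1[4] = 3; L2[3][3] = 22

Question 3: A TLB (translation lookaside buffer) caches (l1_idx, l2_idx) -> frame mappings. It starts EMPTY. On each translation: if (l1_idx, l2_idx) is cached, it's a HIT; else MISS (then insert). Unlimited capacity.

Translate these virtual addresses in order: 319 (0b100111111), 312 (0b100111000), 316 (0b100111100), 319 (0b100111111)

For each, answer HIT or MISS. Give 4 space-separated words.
vaddr=319: (4,7) not in TLB -> MISS, insert
vaddr=312: (4,7) in TLB -> HIT
vaddr=316: (4,7) in TLB -> HIT
vaddr=319: (4,7) in TLB -> HIT

Answer: MISS HIT HIT HIT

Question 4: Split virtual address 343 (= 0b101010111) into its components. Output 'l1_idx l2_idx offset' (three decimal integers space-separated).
Answer: 5 2 7

Derivation:
vaddr = 343 = 0b101010111
  top 3 bits -> l1_idx = 5
  next 3 bits -> l2_idx = 2
  bottom 3 bits -> offset = 7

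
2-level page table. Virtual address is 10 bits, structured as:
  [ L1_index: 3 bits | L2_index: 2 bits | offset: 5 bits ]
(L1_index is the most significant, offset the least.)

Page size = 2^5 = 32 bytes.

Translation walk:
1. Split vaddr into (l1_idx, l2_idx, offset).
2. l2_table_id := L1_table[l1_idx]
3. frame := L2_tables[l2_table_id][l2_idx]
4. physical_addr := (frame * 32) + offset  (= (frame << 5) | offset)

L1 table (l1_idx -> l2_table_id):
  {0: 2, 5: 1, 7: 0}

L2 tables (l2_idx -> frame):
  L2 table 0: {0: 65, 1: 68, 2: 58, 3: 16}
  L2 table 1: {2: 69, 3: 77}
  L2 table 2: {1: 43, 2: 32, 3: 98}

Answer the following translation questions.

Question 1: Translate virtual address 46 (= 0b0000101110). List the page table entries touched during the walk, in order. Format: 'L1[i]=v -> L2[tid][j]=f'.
vaddr = 46 = 0b0000101110
Split: l1_idx=0, l2_idx=1, offset=14

Answer: L1[0]=2 -> L2[2][1]=43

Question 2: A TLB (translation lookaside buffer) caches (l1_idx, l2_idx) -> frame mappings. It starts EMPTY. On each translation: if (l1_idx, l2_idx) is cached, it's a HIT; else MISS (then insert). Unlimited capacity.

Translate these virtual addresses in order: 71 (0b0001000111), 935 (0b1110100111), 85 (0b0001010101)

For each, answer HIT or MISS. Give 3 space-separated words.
Answer: MISS MISS HIT

Derivation:
vaddr=71: (0,2) not in TLB -> MISS, insert
vaddr=935: (7,1) not in TLB -> MISS, insert
vaddr=85: (0,2) in TLB -> HIT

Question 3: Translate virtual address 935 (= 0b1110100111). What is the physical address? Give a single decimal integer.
vaddr = 935 = 0b1110100111
Split: l1_idx=7, l2_idx=1, offset=7
L1[7] = 0
L2[0][1] = 68
paddr = 68 * 32 + 7 = 2183

Answer: 2183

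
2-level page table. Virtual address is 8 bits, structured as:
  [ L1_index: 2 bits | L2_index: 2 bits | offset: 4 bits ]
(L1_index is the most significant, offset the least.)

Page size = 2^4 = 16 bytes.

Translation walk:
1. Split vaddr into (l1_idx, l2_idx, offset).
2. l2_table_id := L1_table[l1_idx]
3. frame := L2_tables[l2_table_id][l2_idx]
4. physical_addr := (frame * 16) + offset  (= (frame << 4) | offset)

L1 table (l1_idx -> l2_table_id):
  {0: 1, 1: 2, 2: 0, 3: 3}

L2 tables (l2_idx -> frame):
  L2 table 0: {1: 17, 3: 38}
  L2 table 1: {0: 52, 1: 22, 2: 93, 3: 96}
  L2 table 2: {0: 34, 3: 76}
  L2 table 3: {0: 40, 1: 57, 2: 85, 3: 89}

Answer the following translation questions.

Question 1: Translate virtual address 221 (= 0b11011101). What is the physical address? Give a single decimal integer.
vaddr = 221 = 0b11011101
Split: l1_idx=3, l2_idx=1, offset=13
L1[3] = 3
L2[3][1] = 57
paddr = 57 * 16 + 13 = 925

Answer: 925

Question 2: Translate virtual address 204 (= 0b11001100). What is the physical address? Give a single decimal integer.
Answer: 652

Derivation:
vaddr = 204 = 0b11001100
Split: l1_idx=3, l2_idx=0, offset=12
L1[3] = 3
L2[3][0] = 40
paddr = 40 * 16 + 12 = 652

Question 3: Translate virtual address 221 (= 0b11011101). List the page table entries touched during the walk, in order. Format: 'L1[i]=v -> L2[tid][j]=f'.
vaddr = 221 = 0b11011101
Split: l1_idx=3, l2_idx=1, offset=13

Answer: L1[3]=3 -> L2[3][1]=57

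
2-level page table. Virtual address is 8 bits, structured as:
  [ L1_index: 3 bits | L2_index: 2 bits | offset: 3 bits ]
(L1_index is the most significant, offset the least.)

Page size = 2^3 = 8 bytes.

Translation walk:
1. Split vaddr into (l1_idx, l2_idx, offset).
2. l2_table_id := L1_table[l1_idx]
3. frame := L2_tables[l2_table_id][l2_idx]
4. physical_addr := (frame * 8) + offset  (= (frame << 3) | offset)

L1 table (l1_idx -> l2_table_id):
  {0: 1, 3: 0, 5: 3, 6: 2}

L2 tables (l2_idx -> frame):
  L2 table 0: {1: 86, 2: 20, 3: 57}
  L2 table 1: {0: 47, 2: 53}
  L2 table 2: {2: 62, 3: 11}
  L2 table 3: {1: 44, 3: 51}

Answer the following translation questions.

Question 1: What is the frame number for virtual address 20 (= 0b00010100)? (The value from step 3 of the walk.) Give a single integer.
Answer: 53

Derivation:
vaddr = 20: l1_idx=0, l2_idx=2
L1[0] = 1; L2[1][2] = 53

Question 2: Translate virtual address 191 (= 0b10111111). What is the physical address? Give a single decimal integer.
Answer: 415

Derivation:
vaddr = 191 = 0b10111111
Split: l1_idx=5, l2_idx=3, offset=7
L1[5] = 3
L2[3][3] = 51
paddr = 51 * 8 + 7 = 415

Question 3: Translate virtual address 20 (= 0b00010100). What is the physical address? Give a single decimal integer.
Answer: 428

Derivation:
vaddr = 20 = 0b00010100
Split: l1_idx=0, l2_idx=2, offset=4
L1[0] = 1
L2[1][2] = 53
paddr = 53 * 8 + 4 = 428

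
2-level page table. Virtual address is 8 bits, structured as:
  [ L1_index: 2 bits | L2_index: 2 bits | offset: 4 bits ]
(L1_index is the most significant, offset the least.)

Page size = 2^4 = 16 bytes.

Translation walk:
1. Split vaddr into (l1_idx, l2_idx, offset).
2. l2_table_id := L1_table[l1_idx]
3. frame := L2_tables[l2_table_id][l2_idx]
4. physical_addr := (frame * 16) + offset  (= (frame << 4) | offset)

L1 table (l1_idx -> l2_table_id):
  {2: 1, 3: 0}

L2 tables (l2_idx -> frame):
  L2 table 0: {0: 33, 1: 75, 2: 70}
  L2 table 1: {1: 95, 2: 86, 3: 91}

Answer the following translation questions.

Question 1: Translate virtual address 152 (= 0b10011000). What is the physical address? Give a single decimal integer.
Answer: 1528

Derivation:
vaddr = 152 = 0b10011000
Split: l1_idx=2, l2_idx=1, offset=8
L1[2] = 1
L2[1][1] = 95
paddr = 95 * 16 + 8 = 1528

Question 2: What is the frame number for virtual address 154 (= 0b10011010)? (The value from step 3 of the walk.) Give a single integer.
vaddr = 154: l1_idx=2, l2_idx=1
L1[2] = 1; L2[1][1] = 95

Answer: 95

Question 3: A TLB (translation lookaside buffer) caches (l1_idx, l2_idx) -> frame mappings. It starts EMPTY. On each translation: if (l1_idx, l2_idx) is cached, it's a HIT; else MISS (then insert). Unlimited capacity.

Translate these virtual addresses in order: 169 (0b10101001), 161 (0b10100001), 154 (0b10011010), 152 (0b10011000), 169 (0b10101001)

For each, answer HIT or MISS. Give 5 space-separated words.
vaddr=169: (2,2) not in TLB -> MISS, insert
vaddr=161: (2,2) in TLB -> HIT
vaddr=154: (2,1) not in TLB -> MISS, insert
vaddr=152: (2,1) in TLB -> HIT
vaddr=169: (2,2) in TLB -> HIT

Answer: MISS HIT MISS HIT HIT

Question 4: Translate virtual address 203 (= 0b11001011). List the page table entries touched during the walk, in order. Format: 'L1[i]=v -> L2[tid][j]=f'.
Answer: L1[3]=0 -> L2[0][0]=33

Derivation:
vaddr = 203 = 0b11001011
Split: l1_idx=3, l2_idx=0, offset=11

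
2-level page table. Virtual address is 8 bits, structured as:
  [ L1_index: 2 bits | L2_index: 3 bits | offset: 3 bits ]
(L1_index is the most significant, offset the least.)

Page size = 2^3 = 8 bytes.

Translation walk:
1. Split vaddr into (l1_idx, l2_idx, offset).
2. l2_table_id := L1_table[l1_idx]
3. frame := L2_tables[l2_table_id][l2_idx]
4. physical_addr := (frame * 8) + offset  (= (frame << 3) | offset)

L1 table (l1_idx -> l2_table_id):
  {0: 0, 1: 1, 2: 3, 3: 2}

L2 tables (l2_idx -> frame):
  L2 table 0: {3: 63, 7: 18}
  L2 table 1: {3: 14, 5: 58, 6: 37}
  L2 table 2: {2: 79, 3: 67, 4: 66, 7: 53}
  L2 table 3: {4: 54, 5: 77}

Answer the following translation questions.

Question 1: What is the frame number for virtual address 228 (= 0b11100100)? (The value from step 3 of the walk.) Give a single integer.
vaddr = 228: l1_idx=3, l2_idx=4
L1[3] = 2; L2[2][4] = 66

Answer: 66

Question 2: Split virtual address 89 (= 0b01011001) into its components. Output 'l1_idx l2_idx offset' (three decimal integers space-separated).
vaddr = 89 = 0b01011001
  top 2 bits -> l1_idx = 1
  next 3 bits -> l2_idx = 3
  bottom 3 bits -> offset = 1

Answer: 1 3 1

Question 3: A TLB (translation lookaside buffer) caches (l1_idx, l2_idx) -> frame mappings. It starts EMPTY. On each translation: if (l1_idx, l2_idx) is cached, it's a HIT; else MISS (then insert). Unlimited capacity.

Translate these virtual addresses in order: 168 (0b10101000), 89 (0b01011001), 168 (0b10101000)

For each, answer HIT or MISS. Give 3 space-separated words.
Answer: MISS MISS HIT

Derivation:
vaddr=168: (2,5) not in TLB -> MISS, insert
vaddr=89: (1,3) not in TLB -> MISS, insert
vaddr=168: (2,5) in TLB -> HIT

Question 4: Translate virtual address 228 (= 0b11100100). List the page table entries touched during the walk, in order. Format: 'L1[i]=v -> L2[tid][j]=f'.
vaddr = 228 = 0b11100100
Split: l1_idx=3, l2_idx=4, offset=4

Answer: L1[3]=2 -> L2[2][4]=66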